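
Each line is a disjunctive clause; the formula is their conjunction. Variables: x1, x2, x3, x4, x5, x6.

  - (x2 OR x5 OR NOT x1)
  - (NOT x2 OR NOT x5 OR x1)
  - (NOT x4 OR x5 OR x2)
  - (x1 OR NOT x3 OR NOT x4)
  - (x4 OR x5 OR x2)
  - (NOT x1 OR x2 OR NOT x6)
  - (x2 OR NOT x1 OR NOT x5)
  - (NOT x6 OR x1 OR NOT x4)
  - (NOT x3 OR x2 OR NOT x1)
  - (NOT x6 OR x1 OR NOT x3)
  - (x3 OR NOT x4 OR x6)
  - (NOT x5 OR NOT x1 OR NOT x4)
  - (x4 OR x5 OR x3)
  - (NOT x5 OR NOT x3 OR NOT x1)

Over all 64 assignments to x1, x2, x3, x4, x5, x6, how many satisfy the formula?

Split on x1, then x5.
  x1=1, x5=1: remaining (x2,x3,x4,x6) ∈ {(1,0,0,0); (1,0,0,1)} — 2.
  x1=1, x5=0: 5 of the 16 assignments to (x2,x3,x4,x6) work.
  x1=0, x5=1: remaining (x2,x3,x4,x6) ∈ {(0,0,0,0); (0,0,0,1); (0,1,0,0)} — 3.
  x1=0, x5=0: remaining (x2,x3,x4,x6) ∈ {(1,1,0,0)} — 1.
Total: 2 + 5 + 3 + 1 = 11.

11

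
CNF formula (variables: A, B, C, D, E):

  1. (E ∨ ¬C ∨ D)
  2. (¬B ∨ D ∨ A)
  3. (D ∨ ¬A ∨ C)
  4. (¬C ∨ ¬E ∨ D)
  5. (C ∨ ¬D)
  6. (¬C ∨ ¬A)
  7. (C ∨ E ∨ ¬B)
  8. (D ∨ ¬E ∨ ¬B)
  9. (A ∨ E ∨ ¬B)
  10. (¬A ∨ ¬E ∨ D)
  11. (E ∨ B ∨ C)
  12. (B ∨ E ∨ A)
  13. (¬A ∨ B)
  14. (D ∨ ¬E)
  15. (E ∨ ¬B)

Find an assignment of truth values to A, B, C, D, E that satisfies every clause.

A=False, B=False, C=True, D=True, E=True

Try A = False.
The remaining clauses are satisfied by B = False, C = True, D = True, E = True.
Every clause has at least one true literal under this assignment.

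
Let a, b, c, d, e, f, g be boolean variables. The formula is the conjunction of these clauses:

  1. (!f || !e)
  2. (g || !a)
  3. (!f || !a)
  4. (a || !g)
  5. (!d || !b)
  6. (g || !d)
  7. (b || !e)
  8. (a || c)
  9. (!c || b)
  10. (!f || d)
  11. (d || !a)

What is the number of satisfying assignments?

3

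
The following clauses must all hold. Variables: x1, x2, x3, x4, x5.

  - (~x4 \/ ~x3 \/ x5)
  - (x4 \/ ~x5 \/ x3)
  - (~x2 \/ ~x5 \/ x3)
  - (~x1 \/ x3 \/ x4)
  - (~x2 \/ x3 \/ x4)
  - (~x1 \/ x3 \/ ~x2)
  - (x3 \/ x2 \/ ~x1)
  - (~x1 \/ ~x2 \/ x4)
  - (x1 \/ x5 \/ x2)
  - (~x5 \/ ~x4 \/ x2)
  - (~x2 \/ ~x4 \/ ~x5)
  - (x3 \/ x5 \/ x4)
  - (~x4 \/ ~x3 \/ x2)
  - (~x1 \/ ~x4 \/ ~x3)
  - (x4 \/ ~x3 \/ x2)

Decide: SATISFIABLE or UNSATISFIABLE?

Set x1 = False and propagate.
The remaining clauses are satisfied by x2 = True, x3 = True, x4 = False, x5 = False.
So x1 = 0, x2 = 1, x3 = 1, x4 = 0, x5 = 0 is a satisfying assignment.

SATISFIABLE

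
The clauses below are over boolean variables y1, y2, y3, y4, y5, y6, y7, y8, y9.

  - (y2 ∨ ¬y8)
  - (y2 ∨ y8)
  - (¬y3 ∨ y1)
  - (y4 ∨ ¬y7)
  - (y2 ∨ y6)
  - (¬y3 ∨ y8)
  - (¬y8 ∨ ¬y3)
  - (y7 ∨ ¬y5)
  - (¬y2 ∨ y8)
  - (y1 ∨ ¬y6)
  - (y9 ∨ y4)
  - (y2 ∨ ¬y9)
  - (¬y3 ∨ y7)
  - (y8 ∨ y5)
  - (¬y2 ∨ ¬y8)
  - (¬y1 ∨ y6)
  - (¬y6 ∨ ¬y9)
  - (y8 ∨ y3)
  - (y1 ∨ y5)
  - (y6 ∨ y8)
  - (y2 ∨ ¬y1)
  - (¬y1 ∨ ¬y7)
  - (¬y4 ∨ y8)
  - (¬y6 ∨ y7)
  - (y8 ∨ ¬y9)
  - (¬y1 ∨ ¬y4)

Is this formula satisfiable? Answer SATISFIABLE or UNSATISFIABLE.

UNSATISFIABLE

y8 = True:
  propagation gives y2=True; an empty clause results — contradiction.
y8 = False:
  propagation gives y2=True; an empty clause results — contradiction.
Every branch closes, so no satisfying assignment exists.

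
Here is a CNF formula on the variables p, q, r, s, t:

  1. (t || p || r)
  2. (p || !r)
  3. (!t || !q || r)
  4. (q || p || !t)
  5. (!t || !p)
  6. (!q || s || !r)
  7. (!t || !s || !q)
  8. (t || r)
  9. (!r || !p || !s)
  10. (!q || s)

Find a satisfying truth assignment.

p=True, q=False, r=True, s=False, t=False

Check each clause:
  1. (r || t || p) — p is true.
  2. (p || !r) — p is true.
  3. (!t || !q || r) — r is true.
  4. (q || p || !t) — p is true.
  5. (!p || !t) — !t is true.
  6. (!q || !r || s) — !q is true.
  7. (!s || !q || !t) — !t is true.
  8. (r || t) — r is true.
  9. (!p || !s || !r) — !s is true.
  10. (!q || s) — !q is true.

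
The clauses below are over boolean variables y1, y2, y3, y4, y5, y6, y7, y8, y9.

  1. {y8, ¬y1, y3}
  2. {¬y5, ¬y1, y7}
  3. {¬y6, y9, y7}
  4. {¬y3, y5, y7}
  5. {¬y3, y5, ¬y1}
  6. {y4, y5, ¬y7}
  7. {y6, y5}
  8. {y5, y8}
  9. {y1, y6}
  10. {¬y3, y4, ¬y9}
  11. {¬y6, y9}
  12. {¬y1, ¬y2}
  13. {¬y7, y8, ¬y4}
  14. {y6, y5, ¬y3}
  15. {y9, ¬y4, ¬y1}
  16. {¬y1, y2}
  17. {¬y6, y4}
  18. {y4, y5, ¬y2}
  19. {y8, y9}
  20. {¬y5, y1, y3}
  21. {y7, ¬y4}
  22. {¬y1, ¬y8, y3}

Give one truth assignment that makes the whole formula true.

y1=F, y2=F, y3=F, y4=T, y5=F, y6=T, y7=T, y8=T, y9=T

Check each clause:
  1. {¬y1, y8, y3} — y8 is true.
  2. {¬y1, y7, ¬y5} — ¬y5 is true.
  3. {y7, ¬y6, y9} — y9 is true.
  4. {y7, ¬y3, y5} — ¬y3 is true.
  5. {¬y3, ¬y1, y5} — ¬y3 is true.
  6. {y4, y5, ¬y7} — y4 is true.
  7. {y5, y6} — y6 is true.
  8. {y5, y8} — y8 is true.
  9. {y6, y1} — y6 is true.
  10. {y4, ¬y3, ¬y9} — y4 is true.
  11. {y9, ¬y6} — y9 is true.
  12. {¬y1, ¬y2} — ¬y1 is true.
  13. {¬y7, y8, ¬y4} — y8 is true.
  14. {y6, ¬y3, y5} — ¬y3 is true.
  15. {¬y1, y9, ¬y4} — y9 is true.
  16. {y2, ¬y1} — ¬y1 is true.
  17. {y4, ¬y6} — y4 is true.
  18. {y5, y4, ¬y2} — y4 is true.
  19. {y9, y8} — y8 is true.
  20. {¬y5, y1, y3} — ¬y5 is true.
  21. {y7, ¬y4} — y7 is true.
  22. {¬y1, ¬y8, y3} — ¬y1 is true.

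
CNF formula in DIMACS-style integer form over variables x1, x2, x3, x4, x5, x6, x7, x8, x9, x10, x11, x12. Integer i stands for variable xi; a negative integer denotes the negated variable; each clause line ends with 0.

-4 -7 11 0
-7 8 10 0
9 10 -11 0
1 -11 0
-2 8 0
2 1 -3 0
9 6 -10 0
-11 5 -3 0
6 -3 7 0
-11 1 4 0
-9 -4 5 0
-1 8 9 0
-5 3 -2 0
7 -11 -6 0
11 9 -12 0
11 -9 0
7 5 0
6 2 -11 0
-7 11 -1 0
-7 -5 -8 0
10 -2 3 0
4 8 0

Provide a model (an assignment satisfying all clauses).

x1 = 1  x2 = 0  x3 = 0  x4 = 0  x5 = 0  x6 = 1  x7 = 1  x8 = 1  x9 = 0  x10 = 1  x11 = 1  x12 = 0

Check each clause:
  1. (¬x7 ∨ ¬x4 ∨ x11) — x11 is true.
  2. (x8 ∨ ¬x7 ∨ x10) — x8 is true.
  3. (x10 ∨ x9 ∨ ¬x11) — x10 is true.
  4. (x1 ∨ ¬x11) — x1 is true.
  5. (x8 ∨ ¬x2) — x8 is true.
  6. (x2 ∨ x1 ∨ ¬x3) — x1 is true.
  7. (¬x10 ∨ x6 ∨ x9) — x6 is true.
  8. (x5 ∨ ¬x11 ∨ ¬x3) — ¬x3 is true.
  9. (¬x3 ∨ x6 ∨ x7) — ¬x3 is true.
  10. (¬x11 ∨ x4 ∨ x1) — x1 is true.
  11. (¬x9 ∨ x5 ∨ ¬x4) — ¬x4 is true.
  12. (¬x1 ∨ x8 ∨ x9) — x8 is true.
  13. (¬x5 ∨ x3 ∨ ¬x2) — ¬x2 is true.
  14. (¬x11 ∨ ¬x6 ∨ x7) — x7 is true.
  15. (x9 ∨ ¬x12 ∨ x11) — x11 is true.
  16. (x11 ∨ ¬x9) — x11 is true.
  17. (x7 ∨ x5) — x7 is true.
  18. (¬x11 ∨ x6 ∨ x2) — x6 is true.
  19. (¬x7 ∨ ¬x1 ∨ x11) — x11 is true.
  20. (¬x8 ∨ ¬x7 ∨ ¬x5) — ¬x5 is true.
  21. (x3 ∨ ¬x2 ∨ x10) — x10 is true.
  22. (x4 ∨ x8) — x8 is true.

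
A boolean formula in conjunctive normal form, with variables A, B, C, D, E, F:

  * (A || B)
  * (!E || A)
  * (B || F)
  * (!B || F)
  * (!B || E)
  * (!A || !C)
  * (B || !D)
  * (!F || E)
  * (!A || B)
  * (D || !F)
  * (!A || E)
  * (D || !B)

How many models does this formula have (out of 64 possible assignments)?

1

The models are:
  A=1 B=1 C=0 D=1 E=1 F=1
Count: 1.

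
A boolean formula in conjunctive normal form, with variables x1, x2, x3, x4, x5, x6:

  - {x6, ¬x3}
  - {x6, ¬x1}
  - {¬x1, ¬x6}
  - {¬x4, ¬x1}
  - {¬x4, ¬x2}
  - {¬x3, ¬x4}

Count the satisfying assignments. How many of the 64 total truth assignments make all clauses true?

16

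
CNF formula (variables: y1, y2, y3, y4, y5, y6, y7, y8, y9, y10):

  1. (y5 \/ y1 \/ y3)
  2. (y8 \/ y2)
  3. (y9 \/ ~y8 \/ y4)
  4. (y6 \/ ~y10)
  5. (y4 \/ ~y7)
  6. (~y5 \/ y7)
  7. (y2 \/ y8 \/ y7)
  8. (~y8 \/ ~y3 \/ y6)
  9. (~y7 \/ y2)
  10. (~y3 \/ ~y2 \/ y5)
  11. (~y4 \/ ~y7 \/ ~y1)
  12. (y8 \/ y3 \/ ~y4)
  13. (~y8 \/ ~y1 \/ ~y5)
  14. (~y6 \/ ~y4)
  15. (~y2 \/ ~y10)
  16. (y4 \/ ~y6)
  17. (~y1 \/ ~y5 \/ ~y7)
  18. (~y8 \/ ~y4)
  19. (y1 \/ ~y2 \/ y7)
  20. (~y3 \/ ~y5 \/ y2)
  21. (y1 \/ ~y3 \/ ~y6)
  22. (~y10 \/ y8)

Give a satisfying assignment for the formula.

y1=F  y2=T  y3=T  y4=T  y5=T  y6=F  y7=T  y8=F  y9=T  y10=F

Pure literal: y9 appears only positively; assign y9 = True.
Pure literal: y10 appears only negated; assign y10 = False.
Try y1 = False.
The remaining clauses are satisfied by y2 = True, y3 = True, y4 = True, y5 = True, y6 = False, y7 = True, y8 = False.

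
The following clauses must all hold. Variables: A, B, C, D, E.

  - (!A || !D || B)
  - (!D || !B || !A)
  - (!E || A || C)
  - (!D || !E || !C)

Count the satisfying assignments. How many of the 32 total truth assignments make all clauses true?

18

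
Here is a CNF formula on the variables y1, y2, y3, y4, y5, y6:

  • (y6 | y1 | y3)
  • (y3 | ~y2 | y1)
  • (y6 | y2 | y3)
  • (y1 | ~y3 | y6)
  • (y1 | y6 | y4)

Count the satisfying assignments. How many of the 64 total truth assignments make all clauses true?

Split on y1, then y3.
  y1=1, y3=1: y2, y4, y5, y6 free → 2^4 = 16.
  y1=1, y3=0: y4, y5 free; 3 ways for (y2,y6) × 2^2 = 12.
  y1=0, y3=1: forces y6=1; y2, y4, y5 free → 2^3 = 8.
  y1=0, y3=0: remaining (y2,y4,y5,y6) ∈ {(0,0,0,1); (0,0,1,1); (0,1,0,1); (0,1,1,1)} — 4.
Total: 16 + 12 + 8 + 4 = 40.

40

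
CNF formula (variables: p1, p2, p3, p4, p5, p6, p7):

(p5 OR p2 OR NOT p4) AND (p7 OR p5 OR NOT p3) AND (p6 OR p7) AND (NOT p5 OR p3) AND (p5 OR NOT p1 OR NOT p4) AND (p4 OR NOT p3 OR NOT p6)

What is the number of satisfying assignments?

Case analysis on p5 and p3:
  p5=1, p3=1: p1, p2 free; 4 ways for (p4,p6,p7) × 2^2 = 16.
  p5=1, p3=0: a clause becomes empty — 0.
  p5=0, p3=1: 6 of the 32 assignments to (p1,p2,p4,p6,p7) work.
  p5=0, p3=0: 15 of the 32 assignments to (p1,p2,p4,p6,p7) work.
Total: 16 + 0 + 6 + 15 = 37.

37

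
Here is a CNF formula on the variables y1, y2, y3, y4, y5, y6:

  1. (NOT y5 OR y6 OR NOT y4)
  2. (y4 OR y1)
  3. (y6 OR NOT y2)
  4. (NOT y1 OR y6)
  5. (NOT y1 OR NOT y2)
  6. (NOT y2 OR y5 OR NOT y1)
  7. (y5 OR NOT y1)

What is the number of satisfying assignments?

Split on y1, then y2.
  y1=1, y2=1: a clause becomes empty — 0.
  y1=1, y2=0: remaining (y3,y4,y5,y6) ∈ {(0,0,1,1); (0,1,1,1); (1,0,1,1); (1,1,1,1)} — 4.
  y1=0, y2=1: remaining (y3,y4,y5,y6) ∈ {(0,1,0,1); (0,1,1,1); (1,1,0,1); (1,1,1,1)} — 4.
  y1=0, y2=0: y3 free; 3 ways for (y4,y5,y6) × 2^1 = 6.
Total: 0 + 4 + 4 + 6 = 14.

14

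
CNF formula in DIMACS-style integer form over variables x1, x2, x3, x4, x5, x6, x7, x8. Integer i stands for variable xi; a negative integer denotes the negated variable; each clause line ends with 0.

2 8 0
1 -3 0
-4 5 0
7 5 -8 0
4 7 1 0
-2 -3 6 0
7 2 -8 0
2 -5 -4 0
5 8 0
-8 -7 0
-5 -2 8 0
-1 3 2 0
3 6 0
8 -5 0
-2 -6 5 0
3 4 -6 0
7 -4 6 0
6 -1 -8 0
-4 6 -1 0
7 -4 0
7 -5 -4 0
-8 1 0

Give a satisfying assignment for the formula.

Branch on x1: take x1 = True.
Branch on x2: take x2 = True.
Set x3 = True and propagate.
  then x6 is forced to True.
  then x5 is forced to True.
  then x8 is forced to True.
  then x7 is forced to False.
  then x4 is forced to False.

x1=True  x2=True  x3=True  x4=False  x5=True  x6=True  x7=False  x8=True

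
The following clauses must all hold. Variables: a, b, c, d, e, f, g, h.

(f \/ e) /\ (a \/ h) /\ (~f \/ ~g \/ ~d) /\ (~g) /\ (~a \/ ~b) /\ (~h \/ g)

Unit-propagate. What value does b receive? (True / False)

False

Unit clause (~g) sets g = False.
From (g \/ ~h) and g = False: h = False.
(a \/ h): since h = False, the clause reduces to (a). a = True.
In (~a \/ ~b), ~a is now false; ~b must hold, so b = False.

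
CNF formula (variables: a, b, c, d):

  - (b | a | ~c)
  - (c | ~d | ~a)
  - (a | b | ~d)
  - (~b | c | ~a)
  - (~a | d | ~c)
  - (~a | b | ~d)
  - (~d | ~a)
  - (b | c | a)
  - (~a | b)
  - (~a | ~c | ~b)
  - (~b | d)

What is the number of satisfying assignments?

The models are:
  a=F b=T c=F d=T
  a=F b=T c=T d=T
Count: 2.

2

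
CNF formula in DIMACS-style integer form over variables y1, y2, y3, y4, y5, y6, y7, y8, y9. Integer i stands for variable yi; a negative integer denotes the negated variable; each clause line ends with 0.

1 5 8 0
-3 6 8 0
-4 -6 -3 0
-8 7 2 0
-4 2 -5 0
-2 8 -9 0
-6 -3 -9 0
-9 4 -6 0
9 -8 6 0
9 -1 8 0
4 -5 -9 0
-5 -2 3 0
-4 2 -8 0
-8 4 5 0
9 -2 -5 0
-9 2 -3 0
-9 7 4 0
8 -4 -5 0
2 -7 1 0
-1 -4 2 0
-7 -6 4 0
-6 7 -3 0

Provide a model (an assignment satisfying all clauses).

y1=False, y2=False, y3=False, y4=False, y5=True, y6=True, y7=False, y8=False, y9=False

Check each clause:
  1. (y1 \/ y8 \/ y5) — y5 is true.
  2. (~y3 \/ y6 \/ y8) — ~y3 is true.
  3. (~y6 \/ ~y3 \/ ~y4) — ~y4 is true.
  4. (y7 \/ ~y8 \/ y2) — ~y8 is true.
  5. (y2 \/ ~y5 \/ ~y4) — ~y4 is true.
  6. (y8 \/ ~y2 \/ ~y9) — ~y2 is true.
  7. (~y3 \/ ~y6 \/ ~y9) — ~y3 is true.
  8. (y4 \/ ~y9 \/ ~y6) — ~y9 is true.
  9. (y9 \/ y6 \/ ~y8) — ~y8 is true.
  10. (y9 \/ y8 \/ ~y1) — ~y1 is true.
  11. (y4 \/ ~y9 \/ ~y5) — ~y9 is true.
  12. (y3 \/ ~y5 \/ ~y2) — ~y2 is true.
  13. (y2 \/ ~y8 \/ ~y4) — ~y8 is true.
  14. (y4 \/ y5 \/ ~y8) — ~y8 is true.
  15. (~y5 \/ ~y2 \/ y9) — ~y2 is true.
  16. (y2 \/ ~y3 \/ ~y9) — ~y3 is true.
  17. (~y9 \/ y4 \/ y7) — ~y9 is true.
  18. (~y5 \/ ~y4 \/ y8) — ~y4 is true.
  19. (~y7 \/ y1 \/ y2) — ~y7 is true.
  20. (~y4 \/ ~y1 \/ y2) — ~y4 is true.
  21. (~y6 \/ ~y7 \/ y4) — ~y7 is true.
  22. (y7 \/ ~y3 \/ ~y6) — ~y3 is true.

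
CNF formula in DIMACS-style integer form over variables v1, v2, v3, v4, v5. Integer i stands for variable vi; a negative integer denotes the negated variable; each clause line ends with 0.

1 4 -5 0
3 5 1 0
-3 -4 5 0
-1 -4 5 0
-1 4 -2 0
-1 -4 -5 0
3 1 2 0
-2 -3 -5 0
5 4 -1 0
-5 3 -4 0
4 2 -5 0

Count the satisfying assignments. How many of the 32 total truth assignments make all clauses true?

The models are:
  v1=F v2=F v3=T v4=F v5=F
  v1=F v2=F v3=T v4=T v5=T
  v1=F v2=T v3=T v4=F v5=F
That's 3 in total.

3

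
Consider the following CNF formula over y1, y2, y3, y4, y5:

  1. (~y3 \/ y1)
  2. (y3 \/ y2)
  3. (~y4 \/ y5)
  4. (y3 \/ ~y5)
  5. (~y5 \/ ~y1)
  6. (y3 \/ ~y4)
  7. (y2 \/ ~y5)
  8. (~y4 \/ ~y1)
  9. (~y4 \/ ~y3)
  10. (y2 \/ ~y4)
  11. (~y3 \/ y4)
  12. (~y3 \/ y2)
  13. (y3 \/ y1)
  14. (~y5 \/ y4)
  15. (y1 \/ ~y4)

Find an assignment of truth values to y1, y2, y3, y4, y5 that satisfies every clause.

y1=T, y2=T, y3=F, y4=F, y5=F

y2 occurs only positively in the remaining clauses — set y2 = True.
Branch on y1: take y1 = True.
  then y5 is forced to False.
  then y4 is forced to False.
  then y3 is forced to False.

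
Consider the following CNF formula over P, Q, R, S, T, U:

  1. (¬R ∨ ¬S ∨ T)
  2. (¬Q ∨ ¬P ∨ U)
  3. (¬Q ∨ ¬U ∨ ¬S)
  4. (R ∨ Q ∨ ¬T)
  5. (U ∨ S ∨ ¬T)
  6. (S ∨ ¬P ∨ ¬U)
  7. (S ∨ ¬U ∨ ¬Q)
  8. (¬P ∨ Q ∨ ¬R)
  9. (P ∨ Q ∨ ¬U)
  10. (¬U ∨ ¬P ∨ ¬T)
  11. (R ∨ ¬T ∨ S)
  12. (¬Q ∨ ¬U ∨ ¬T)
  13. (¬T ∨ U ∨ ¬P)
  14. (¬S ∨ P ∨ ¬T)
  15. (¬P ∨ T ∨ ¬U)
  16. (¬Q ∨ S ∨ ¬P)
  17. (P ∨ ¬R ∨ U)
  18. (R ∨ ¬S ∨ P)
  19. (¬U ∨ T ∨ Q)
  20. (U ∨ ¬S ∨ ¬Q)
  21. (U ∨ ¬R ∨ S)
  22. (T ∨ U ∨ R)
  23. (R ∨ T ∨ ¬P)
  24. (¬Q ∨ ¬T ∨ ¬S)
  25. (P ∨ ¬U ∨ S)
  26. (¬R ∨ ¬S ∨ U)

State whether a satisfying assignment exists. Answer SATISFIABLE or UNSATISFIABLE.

UNSATISFIABLE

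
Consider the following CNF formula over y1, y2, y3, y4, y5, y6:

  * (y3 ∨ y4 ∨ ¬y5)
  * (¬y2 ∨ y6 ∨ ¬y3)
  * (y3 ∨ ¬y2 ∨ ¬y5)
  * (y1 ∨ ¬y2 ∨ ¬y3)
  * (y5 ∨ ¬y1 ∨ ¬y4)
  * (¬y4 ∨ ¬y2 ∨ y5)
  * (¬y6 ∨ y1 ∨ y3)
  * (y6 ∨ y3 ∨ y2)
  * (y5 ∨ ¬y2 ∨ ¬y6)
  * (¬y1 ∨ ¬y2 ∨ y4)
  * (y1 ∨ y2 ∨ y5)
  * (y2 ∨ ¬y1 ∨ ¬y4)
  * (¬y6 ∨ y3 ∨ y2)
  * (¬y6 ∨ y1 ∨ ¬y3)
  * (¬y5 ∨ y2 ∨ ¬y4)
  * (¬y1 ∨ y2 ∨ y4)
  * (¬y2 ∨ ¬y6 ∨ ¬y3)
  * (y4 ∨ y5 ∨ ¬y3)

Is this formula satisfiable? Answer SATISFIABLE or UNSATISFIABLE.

SATISFIABLE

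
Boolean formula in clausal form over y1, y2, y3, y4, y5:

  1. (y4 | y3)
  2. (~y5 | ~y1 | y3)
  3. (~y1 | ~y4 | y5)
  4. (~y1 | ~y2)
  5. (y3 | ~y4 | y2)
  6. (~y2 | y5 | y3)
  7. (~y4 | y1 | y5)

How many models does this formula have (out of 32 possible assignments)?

Case analysis on y1 and y3:
  y1=1, y3=1: remaining (y2,y4,y5) ∈ {(0,0,0); (0,0,1); (0,1,1)} — 3.
  y1=1, y3=0: a clause becomes empty — 0.
  y1=0, y3=1: y2 free; 3 ways for (y4,y5) × 2^1 = 6.
  y1=0, y3=0: remaining (y2,y4,y5) ∈ {(1,1,1)} — 1.
Total: 3 + 0 + 6 + 1 = 10.

10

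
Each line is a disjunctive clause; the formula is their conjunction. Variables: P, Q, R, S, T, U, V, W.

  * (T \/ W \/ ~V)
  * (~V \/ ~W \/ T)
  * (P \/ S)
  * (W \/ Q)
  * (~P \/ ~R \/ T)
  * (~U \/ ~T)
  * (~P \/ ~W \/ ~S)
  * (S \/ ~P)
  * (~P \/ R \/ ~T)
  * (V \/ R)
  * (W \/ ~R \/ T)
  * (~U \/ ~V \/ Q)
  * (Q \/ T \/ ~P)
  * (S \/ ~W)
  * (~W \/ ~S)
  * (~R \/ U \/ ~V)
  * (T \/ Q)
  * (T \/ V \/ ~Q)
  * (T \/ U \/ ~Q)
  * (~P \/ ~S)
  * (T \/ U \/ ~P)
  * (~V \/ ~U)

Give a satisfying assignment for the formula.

P = F, Q = T, R = T, S = T, T = T, U = F, V = F, W = F

Try P = False.
  then S is forced to True.
  then W is forced to False.
  then Q is forced to True.
Set R = True and propagate.
  then T is forced to True.
  then U is forced to False.
  then V is forced to False.
Every clause has at least one true literal under this assignment.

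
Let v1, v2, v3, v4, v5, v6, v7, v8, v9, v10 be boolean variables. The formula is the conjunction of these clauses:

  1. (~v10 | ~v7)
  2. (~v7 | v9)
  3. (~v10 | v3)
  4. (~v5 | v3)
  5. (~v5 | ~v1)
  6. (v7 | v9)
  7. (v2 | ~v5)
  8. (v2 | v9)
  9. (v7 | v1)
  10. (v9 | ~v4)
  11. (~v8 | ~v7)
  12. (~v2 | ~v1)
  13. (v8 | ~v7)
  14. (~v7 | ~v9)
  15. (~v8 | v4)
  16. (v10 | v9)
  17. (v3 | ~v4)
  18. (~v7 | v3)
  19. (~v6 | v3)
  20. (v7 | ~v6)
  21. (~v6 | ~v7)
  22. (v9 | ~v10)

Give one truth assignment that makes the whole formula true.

v1=T, v2=F, v3=T, v4=T, v5=F, v6=F, v7=F, v8=F, v9=T, v10=T

Check each clause:
  1. (~v7 | ~v10) — ~v7 is true.
  2. (~v7 | v9) — v9 is true.
  3. (~v10 | v3) — v3 is true.
  4. (v3 | ~v5) — v3 is true.
  5. (~v5 | ~v1) — ~v5 is true.
  6. (v9 | v7) — v9 is true.
  7. (~v5 | v2) — ~v5 is true.
  8. (v9 | v2) — v9 is true.
  9. (v1 | v7) — v1 is true.
  10. (v9 | ~v4) — v9 is true.
  11. (~v7 | ~v8) — ~v8 is true.
  12. (~v2 | ~v1) — ~v2 is true.
  13. (v8 | ~v7) — ~v7 is true.
  14. (~v7 | ~v9) — ~v7 is true.
  15. (~v8 | v4) — ~v8 is true.
  16. (v10 | v9) — v9 is true.
  17. (v3 | ~v4) — v3 is true.
  18. (v3 | ~v7) — ~v7 is true.
  19. (~v6 | v3) — ~v6 is true.
  20. (v7 | ~v6) — ~v6 is true.
  21. (~v7 | ~v6) — ~v7 is true.
  22. (v9 | ~v10) — v9 is true.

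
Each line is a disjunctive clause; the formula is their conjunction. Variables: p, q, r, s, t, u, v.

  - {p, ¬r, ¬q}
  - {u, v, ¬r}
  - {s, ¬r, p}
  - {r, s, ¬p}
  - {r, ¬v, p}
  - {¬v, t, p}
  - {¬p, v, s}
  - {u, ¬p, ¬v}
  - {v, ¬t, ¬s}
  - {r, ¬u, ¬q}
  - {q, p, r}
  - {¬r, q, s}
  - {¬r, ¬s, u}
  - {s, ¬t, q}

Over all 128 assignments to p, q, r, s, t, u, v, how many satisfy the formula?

18

Case analysis on r and p:
  r=T, p=T: 8 of the 32 assignments to (q,s,t,u,v) work.
  r=T, p=F: remaining (q,s,t,u,v) ∈ {(F,T,F,T,F); (F,T,T,T,T)} — 2.
  r=F, p=T: 5 of the 32 assignments to (q,s,t,u,v) work.
  r=F, p=F: remaining (q,s,t,u,v) ∈ {(T,F,F,F,F); (T,F,T,F,F); (T,T,F,F,F)} — 3.
Total: 8 + 2 + 5 + 3 = 18.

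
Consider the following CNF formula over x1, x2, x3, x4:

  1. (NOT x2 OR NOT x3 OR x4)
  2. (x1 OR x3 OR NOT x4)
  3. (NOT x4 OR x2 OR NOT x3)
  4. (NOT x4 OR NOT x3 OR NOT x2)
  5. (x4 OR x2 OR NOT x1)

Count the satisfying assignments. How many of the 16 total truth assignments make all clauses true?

Satisfying assignments:
  x1=0 x2=0 x3=0 x4=0
  x1=0 x2=0 x3=1 x4=0
  x1=0 x2=1 x3=0 x4=0
  x1=1 x2=0 x3=0 x4=1
  x1=1 x2=1 x3=0 x4=0
  x1=1 x2=1 x3=0 x4=1
That's 6 in total.

6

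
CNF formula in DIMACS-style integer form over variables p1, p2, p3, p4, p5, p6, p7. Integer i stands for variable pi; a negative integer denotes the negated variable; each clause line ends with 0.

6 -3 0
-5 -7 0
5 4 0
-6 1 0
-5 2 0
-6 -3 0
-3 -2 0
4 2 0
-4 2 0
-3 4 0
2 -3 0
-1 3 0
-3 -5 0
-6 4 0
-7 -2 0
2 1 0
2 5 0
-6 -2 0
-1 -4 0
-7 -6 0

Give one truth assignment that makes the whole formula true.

p1 = False, p2 = True, p3 = False, p4 = False, p5 = True, p6 = False, p7 = False

p7 occurs only negated in the remaining clauses — set p7 = False.
Branch on p1: take p1 = False.
  then p6 is forced to False.
  then p3 is forced to False.
  then p2 is forced to True.
For the remaining variables, p4 = False, p5 = True works.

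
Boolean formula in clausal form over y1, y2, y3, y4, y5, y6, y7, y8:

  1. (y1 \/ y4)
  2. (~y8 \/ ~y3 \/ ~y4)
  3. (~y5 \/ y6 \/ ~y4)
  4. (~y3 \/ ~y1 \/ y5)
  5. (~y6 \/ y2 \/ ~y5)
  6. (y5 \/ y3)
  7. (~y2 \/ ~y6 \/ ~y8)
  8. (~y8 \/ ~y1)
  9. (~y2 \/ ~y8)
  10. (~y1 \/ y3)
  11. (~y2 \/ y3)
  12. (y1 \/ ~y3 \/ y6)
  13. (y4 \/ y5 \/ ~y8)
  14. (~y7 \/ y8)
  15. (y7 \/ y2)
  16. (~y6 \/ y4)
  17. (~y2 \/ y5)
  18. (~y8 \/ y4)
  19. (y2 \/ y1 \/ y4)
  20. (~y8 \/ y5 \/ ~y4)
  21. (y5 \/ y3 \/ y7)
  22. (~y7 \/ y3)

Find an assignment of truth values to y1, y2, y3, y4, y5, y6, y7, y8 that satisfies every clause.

Try y1 = True.
  then y8 is forced to False.
  then y3 is forced to True.
  then y5 is forced to True.
  then y7 is forced to False.
  then y2 is forced to True.
Branch on y4: take y4 = True.
  then y6 is forced to True.

y1=True, y2=True, y3=True, y4=True, y5=True, y6=True, y7=False, y8=False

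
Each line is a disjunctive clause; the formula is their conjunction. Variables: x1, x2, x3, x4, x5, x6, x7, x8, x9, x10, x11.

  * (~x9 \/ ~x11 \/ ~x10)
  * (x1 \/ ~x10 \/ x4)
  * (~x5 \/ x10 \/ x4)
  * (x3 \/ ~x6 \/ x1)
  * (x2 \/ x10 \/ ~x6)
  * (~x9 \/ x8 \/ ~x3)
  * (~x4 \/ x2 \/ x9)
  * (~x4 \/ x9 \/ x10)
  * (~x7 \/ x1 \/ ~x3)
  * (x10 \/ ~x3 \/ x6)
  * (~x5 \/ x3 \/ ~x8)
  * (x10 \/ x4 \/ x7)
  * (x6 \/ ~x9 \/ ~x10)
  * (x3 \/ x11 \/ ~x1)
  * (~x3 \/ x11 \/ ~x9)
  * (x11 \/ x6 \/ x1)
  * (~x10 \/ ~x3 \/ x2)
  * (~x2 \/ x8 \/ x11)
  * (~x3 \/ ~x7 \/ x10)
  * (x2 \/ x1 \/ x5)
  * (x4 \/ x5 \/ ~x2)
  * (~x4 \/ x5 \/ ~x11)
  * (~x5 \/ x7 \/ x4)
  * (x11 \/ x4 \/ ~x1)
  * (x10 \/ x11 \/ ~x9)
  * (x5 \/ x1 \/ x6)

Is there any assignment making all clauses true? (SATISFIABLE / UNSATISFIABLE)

SATISFIABLE

Branch on x1: take x1 = True.
Branch on x2: take x2 = False.
The remaining clauses are satisfied by x3 = False, x4 = False, x5 = False, x6 = False, x7 = False, x8 = True, x9 = False, x10 = True, x11 = True.
So x1 = True, x2 = False, x3 = False, x4 = False, x5 = False, x6 = False, x7 = False, x8 = True, x9 = False, x10 = True, x11 = True is a satisfying assignment.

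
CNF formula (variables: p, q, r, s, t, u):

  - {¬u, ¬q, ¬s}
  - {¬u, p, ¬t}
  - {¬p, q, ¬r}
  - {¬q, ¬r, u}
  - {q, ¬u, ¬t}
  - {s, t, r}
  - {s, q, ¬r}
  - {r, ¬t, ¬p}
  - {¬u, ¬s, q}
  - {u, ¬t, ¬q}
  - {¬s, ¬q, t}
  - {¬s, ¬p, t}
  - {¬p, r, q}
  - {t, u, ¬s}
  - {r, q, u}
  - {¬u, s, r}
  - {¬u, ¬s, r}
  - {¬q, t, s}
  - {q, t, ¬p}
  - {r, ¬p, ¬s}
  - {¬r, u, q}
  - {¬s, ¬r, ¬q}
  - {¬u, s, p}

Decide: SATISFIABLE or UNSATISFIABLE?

SATISFIABLE

Set p = True and propagate.
Try q = True.
The remaining clauses are satisfied by r = True, s = False, t = True, u = True.
So p = T, q = T, r = T, s = F, t = T, u = T is a satisfying assignment.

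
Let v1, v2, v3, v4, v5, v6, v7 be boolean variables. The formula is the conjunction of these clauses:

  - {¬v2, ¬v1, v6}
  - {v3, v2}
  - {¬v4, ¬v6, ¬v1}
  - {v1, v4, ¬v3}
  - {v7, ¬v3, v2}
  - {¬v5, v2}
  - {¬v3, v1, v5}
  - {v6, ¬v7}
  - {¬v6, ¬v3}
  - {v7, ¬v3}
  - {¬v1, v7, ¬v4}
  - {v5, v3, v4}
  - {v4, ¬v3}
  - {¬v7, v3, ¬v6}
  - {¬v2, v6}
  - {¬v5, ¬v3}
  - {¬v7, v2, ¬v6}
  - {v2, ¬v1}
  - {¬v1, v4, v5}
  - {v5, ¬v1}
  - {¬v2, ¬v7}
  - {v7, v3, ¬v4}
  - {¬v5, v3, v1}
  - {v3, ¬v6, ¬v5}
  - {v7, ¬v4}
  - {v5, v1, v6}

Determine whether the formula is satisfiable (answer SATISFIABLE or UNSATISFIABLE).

UNSATISFIABLE

v3 = True:
  propagation gives v6=False, v7=False; an empty clause results — contradiction.
v3 = False:
  propagation gives v2=True, v6=True, v7=False, v4=False; an empty clause results — contradiction.
Every branch closes, so no satisfying assignment exists.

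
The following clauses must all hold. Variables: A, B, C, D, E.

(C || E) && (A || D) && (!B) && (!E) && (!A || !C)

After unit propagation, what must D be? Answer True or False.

(!B) stands alone — B = False.
(!E) is a unit clause: E = False.
In (C || E), E is now false; C must hold, so C = True.
In (!C || !A), !C is now false; !A must hold, so A = False.
From (A || D) and A = False: D = True.

True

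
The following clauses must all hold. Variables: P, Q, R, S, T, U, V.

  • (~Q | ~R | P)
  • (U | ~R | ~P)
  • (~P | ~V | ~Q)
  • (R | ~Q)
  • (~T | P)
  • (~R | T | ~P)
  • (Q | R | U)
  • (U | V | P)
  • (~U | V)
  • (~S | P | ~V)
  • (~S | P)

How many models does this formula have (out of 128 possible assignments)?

9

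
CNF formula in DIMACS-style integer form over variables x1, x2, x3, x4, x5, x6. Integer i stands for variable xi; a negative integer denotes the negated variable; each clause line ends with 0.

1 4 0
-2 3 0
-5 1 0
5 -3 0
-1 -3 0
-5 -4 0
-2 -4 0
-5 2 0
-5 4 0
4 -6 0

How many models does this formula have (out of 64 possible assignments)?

The models are:
  x1=F x2=F x3=F x4=T x5=F x6=F
  x1=F x2=F x3=F x4=T x5=F x6=T
  x1=T x2=F x3=F x4=F x5=F x6=F
  x1=T x2=F x3=F x4=T x5=F x6=F
  x1=T x2=F x3=F x4=T x5=F x6=T
That's 5 in total.

5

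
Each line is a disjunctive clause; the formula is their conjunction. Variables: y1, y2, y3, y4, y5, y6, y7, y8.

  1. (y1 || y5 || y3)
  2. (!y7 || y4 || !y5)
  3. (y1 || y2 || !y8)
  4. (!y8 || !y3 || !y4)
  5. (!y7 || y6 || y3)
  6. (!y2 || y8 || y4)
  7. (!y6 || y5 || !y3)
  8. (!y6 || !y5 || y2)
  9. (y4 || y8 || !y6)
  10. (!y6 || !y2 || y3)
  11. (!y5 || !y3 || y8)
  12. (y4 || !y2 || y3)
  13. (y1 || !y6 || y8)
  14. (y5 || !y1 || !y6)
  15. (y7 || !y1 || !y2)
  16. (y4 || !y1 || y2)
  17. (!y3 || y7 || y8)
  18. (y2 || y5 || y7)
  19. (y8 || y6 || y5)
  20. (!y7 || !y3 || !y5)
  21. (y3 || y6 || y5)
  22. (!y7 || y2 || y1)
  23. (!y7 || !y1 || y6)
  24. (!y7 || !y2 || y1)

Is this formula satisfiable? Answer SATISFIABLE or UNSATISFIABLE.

Try y1 = False.
For the remaining variables, y2 = True, y3 = False, y4 = True, y5 = True, y6 = False, y7 = False, y8 = True works.
So y1 = F  y2 = T  y3 = F  y4 = T  y5 = T  y6 = F  y7 = F  y8 = T is a satisfying assignment.

SATISFIABLE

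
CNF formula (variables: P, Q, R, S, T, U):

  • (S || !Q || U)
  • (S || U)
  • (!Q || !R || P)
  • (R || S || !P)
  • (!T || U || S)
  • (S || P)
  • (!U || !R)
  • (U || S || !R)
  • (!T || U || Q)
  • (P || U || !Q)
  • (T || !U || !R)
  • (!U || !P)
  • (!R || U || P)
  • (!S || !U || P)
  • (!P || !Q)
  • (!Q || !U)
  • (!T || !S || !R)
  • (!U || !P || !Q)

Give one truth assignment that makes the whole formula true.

P=True, Q=False, R=True, S=True, T=False, U=False

Try P = True.
  then U is forced to False.
  then S is forced to True.
  then Q is forced to False.
  then T is forced to False.
R is now unconstrained; take R = True.
Check each clause:
  1. (S || !Q || U) — S is true.
  2. (U || S) — S is true.
  3. (P || !Q || !R) — P is true.
  4. (R || S || !P) — R is true.
  5. (U || !T || S) — !T is true.
  6. (P || S) — P is true.
  7. (!U || !R) — !U is true.
  8. (S || !R || U) — S is true.
  9. (U || !T || Q) — !T is true.
  10. (P || !Q || U) — P is true.
  11. (!U || !R || T) — !U is true.
  12. (!P || !U) — !U is true.
  13. (!R || P || U) — P is true.
  14. (P || !U || !S) — P is true.
  15. (!Q || !P) — !Q is true.
  16. (!U || !Q) — !U is true.
  17. (!T || !S || !R) — !T is true.
  18. (!P || !U || !Q) — !U is true.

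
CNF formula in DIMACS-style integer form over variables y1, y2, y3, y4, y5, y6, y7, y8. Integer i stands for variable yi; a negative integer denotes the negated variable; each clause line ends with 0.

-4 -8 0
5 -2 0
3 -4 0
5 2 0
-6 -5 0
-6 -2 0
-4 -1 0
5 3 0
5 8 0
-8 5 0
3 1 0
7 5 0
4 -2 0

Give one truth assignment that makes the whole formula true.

y1 = T, y2 = F, y3 = F, y4 = F, y5 = T, y6 = F, y7 = T, y8 = T

Check each clause:
  1. (!y4 || !y8) — !y4 is true.
  2. (!y2 || y5) — y5 is true.
  3. (!y4 || y3) — !y4 is true.
  4. (y2 || y5) — y5 is true.
  5. (!y5 || !y6) — !y6 is true.
  6. (!y6 || !y2) — !y6 is true.
  7. (!y4 || !y1) — !y4 is true.
  8. (y3 || y5) — y5 is true.
  9. (y8 || y5) — y8 is true.
  10. (!y8 || y5) — y5 is true.
  11. (y1 || y3) — y1 is true.
  12. (y5 || y7) — y5 is true.
  13. (y4 || !y2) — !y2 is true.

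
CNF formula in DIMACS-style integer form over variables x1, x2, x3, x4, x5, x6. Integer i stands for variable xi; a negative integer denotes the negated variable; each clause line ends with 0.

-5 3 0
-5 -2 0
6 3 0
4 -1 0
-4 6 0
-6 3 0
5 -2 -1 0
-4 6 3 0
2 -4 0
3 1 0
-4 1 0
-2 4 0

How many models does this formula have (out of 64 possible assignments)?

4

The models are:
  x1=0 x2=0 x3=1 x4=0 x5=0 x6=0
  x1=0 x2=0 x3=1 x4=0 x5=0 x6=1
  x1=0 x2=0 x3=1 x4=0 x5=1 x6=0
  x1=0 x2=0 x3=1 x4=0 x5=1 x6=1
Count: 4.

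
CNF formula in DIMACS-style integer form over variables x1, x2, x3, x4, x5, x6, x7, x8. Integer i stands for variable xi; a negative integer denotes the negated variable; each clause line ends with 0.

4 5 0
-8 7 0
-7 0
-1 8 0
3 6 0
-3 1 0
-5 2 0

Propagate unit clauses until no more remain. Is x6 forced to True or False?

True

(¬x7) is a unit clause: x7 = False.
(¬x8 ∨ x7): since x7 = False, the clause reduces to (¬x8). x8 = False.
In (¬x1 ∨ x8), x8 is now false; ¬x1 must hold, so x1 = False.
In (x1 ∨ ¬x3), x1 is now false; ¬x3 must hold, so x3 = False.
(x6 ∨ x3) with x3 = False leaves only x6, so x6 = True.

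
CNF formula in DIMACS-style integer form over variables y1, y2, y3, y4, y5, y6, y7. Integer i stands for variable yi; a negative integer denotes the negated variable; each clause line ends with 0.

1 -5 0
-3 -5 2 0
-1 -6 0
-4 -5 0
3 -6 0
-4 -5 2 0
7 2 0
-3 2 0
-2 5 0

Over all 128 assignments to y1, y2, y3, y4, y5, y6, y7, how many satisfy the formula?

9

Case analysis on y2 and y5:
  y2=T, y5=T: remaining (y1,y3,y4,y6,y7) ∈ {(T,F,F,F,F); (T,F,F,F,T); (T,T,F,F,F); (T,T,F,F,T)} — 4.
  y2=T, y5=F: a clause becomes empty — 0.
  y2=F, y5=T: remaining (y1,y3,y4,y6,y7) ∈ {(T,F,F,F,T)} — 1.
  y2=F, y5=F: remaining (y1,y3,y4,y6,y7) ∈ {(F,F,F,F,T); (F,F,T,F,T); (T,F,F,F,T); (T,F,T,F,T)} — 4.
Total: 4 + 0 + 1 + 4 = 9.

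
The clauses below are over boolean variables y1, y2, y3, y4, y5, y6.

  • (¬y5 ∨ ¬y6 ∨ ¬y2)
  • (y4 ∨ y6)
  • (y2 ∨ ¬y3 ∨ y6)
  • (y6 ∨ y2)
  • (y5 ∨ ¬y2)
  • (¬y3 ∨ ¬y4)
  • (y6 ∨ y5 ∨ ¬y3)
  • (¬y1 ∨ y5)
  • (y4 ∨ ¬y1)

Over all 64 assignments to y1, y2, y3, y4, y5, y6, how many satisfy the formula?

9

Case analysis on y6 and y2:
  y6=1, y2=1: a clause becomes empty — 0.
  y6=1, y2=0: 7 of the 16 assignments to (y1,y3,y4,y5) work.
  y6=0, y2=1: remaining (y1,y3,y4,y5) ∈ {(0,0,1,1); (1,0,1,1)} — 2.
  y6=0, y2=0: a clause becomes empty — 0.
Total: 0 + 7 + 2 + 0 = 9.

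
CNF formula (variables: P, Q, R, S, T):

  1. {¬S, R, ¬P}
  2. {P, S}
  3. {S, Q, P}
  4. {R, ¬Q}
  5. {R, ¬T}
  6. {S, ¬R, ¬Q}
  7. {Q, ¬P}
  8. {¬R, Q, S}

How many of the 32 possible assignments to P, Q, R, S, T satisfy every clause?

7

The models are:
  P=0 Q=0 R=0 S=1 T=0
  P=0 Q=0 R=1 S=1 T=0
  P=0 Q=0 R=1 S=1 T=1
  P=0 Q=1 R=1 S=1 T=0
  P=0 Q=1 R=1 S=1 T=1
  P=1 Q=1 R=1 S=1 T=0
  P=1 Q=1 R=1 S=1 T=1
Count: 7.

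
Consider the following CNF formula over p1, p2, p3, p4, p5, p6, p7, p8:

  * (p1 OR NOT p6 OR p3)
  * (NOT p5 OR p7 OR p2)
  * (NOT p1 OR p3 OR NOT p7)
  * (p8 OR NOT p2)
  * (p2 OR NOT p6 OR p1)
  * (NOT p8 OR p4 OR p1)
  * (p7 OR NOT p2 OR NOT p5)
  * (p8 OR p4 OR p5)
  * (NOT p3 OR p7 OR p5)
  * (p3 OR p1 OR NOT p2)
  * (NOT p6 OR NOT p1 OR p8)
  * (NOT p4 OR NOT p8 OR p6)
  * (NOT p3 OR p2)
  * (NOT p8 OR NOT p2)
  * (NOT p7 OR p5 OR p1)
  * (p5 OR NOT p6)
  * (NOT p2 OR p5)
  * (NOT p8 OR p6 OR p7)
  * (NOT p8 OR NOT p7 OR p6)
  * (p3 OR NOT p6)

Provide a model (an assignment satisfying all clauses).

Try p1 = True.
Set p2 = False and propagate.
  then p3 is forced to False.
  then p7 is forced to False.
  then p5 is forced to False.
  then p6 is forced to False.
  then p8 is forced to False.
  then p4 is forced to True.

p1=T, p2=F, p3=F, p4=T, p5=F, p6=F, p7=F, p8=F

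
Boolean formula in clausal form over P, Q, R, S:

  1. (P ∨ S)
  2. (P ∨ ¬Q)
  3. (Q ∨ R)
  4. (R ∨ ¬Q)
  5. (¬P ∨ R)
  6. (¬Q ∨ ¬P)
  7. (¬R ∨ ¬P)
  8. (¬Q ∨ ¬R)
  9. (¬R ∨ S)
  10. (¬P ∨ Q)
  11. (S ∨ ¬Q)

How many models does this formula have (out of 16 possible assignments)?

1

Satisfying assignments:
  P=F Q=F R=T S=T
That's 1 in total.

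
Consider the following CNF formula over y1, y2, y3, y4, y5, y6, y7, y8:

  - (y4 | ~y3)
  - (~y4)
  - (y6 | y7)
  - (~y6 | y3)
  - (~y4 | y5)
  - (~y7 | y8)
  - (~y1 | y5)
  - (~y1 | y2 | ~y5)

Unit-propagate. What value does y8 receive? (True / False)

Unit clause (~y4) sets y4 = False.
In (~y3 | y4), y4 is now false; ~y3 must hold, so y3 = False.
(y3 | ~y6) with y3 = False leaves only ~y6, so y6 = False.
(y6 | y7) with y6 = False leaves only y7, so y7 = True.
(y8 | ~y7): since y7 = True, the clause reduces to (y8). y8 = True.

True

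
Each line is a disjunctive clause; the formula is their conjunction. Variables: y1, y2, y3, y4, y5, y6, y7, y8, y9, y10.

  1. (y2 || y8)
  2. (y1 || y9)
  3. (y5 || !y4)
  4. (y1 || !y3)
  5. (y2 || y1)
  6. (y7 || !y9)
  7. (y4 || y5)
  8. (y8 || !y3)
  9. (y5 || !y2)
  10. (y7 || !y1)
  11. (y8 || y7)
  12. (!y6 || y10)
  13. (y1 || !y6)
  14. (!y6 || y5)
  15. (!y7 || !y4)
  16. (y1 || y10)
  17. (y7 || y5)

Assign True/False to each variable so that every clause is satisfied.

y5 occurs only positively in the remaining clauses — set y5 = True.
Pure literal: y6 appears only negated; assign y6 = False.
Try y1 = True.
  then y7 is forced to True.
  then y4 is forced to False.
The remaining clauses are satisfied by y2 = True, y3 = True, y8 = True, y9 = False, y10 = True.

y1=True, y2=True, y3=True, y4=False, y5=True, y6=False, y7=True, y8=True, y9=False, y10=True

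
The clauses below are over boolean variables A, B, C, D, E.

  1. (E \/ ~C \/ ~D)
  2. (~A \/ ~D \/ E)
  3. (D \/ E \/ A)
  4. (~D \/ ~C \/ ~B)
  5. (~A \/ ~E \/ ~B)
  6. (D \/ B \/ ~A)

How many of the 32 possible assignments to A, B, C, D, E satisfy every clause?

Split on D, then A.
  D=T, A=T: remaining (B,C,E) ∈ {(F,F,T); (F,T,T)} — 2.
  D=T, A=F: 5 of the 8 assignments to (B,C,E) work.
  D=F, A=T: remaining (B,C,E) ∈ {(T,F,F); (T,T,F)} — 2.
  D=F, A=F: remaining (B,C,E) ∈ {(F,F,T); (F,T,T); (T,F,T); (T,T,T)} — 4.
Total: 2 + 5 + 2 + 4 = 13.

13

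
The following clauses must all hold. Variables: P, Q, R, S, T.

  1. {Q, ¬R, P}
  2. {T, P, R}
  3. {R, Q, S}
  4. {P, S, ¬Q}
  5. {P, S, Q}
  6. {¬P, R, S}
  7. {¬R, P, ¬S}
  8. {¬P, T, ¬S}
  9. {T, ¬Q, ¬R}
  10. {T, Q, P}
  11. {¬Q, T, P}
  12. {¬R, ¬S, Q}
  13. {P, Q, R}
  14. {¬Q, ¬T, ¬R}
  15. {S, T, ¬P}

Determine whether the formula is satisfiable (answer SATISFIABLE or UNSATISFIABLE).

Set P = True and propagate.
The remaining clauses are satisfied by Q = False, R = True, S = False, T = True.
Every clause has at least one true literal under this assignment.
So P=True, Q=False, R=True, S=False, T=True is a satisfying assignment.

SATISFIABLE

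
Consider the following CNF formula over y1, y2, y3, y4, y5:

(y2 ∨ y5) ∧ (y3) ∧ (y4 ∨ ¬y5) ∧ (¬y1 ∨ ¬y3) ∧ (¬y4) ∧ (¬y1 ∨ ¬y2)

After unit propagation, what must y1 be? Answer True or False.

(y3) stands alone — y3 = True.
In (¬y1 ∨ ¬y3), ¬y3 is now false; ¬y1 must hold, so y1 = False.

False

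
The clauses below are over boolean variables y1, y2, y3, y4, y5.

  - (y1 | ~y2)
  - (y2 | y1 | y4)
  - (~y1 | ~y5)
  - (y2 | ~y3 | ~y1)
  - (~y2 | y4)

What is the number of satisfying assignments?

8

Split on y1, then y2.
  y1=1, y2=1: remaining (y3,y4,y5) ∈ {(0,1,0); (1,1,0)} — 2.
  y1=1, y2=0: remaining (y3,y4,y5) ∈ {(0,0,0); (0,1,0)} — 2.
  y1=0, y2=1: a clause becomes empty — 0.
  y1=0, y2=0: remaining (y3,y4,y5) ∈ {(0,1,0); (0,1,1); (1,1,0); (1,1,1)} — 4.
Total: 2 + 2 + 0 + 4 = 8.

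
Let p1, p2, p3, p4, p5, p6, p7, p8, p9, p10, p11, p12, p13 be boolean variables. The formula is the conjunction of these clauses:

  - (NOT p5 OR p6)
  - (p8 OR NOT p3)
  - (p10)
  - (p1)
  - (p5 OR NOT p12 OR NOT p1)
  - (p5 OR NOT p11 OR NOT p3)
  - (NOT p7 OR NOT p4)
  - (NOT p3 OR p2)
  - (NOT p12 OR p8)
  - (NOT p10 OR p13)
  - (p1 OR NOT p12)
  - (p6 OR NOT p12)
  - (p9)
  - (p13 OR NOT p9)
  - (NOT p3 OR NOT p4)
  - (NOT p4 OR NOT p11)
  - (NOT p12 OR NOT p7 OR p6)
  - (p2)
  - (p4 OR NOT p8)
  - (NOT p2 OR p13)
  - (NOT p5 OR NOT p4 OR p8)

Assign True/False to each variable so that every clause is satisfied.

p1 = T, p2 = T, p3 = F, p4 = T, p5 = F, p6 = F, p7 = F, p8 = F, p9 = T, p10 = T, p11 = F, p12 = F, p13 = T

(p10) is a unit clause, so p10 = True.
The clause (p1) is unit: p1 must be True.
The clause (p13) is unit: p13 must be True.
(p9) is a unit clause, so p9 = True.
(p2) is a unit clause, so p2 = True.
p3 occurs only negated in the remaining clauses — set p3 = False.
p7 occurs only negated in the remaining clauses — set p7 = False.
Set p4 = True and propagate.
  then p11 is forced to False.
For the remaining variables, p5 = False, p6 = False, p8 = False, p12 = False works.
Every clause has at least one true literal under this assignment.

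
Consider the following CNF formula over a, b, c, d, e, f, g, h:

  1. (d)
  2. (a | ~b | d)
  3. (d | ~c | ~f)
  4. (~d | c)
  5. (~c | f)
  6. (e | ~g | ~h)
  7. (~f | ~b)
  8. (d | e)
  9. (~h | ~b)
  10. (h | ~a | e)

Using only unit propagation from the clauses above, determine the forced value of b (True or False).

False

Unit clause (d) sets d = True.
(c | ~d): since d = True, the clause reduces to (c). c = True.
In (~c | f), ~c is now false; f must hold, so f = True.
(~f | ~b) with f = True leaves only ~b, so b = False.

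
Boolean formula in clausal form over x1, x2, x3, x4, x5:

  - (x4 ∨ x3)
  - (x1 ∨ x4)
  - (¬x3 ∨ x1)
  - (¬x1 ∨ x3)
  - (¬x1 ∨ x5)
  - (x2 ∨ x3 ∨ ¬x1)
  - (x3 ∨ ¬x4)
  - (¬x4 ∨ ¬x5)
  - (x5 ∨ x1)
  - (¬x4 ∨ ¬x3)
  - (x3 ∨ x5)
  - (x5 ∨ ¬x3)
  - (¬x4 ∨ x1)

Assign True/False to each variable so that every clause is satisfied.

x1 = True, x2 = False, x3 = True, x4 = False, x5 = True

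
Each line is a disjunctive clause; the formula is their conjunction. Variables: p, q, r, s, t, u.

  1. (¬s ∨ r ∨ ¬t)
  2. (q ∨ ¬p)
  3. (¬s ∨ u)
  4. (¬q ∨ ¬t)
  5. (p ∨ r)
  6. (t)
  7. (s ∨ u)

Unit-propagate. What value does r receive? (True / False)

True

(t) stands alone — t = True.
(¬q ∨ ¬t): since t = True, the clause reduces to (¬q). q = False.
(q ∨ ¬p) with q = False leaves only ¬p, so p = False.
(r ∨ p): since p = False, the clause reduces to (r). r = True.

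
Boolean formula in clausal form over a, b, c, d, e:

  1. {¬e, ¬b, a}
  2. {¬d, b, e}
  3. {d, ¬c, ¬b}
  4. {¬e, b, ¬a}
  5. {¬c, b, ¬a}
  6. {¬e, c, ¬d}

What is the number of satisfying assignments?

14

Split on b, then e.
  b=T, e=T: remaining (a,c,d) ∈ {(T,F,F); (T,T,T)} — 2.
  b=T, e=F: a free; 3 ways for (c,d) × 2^1 = 6.
  b=F, e=T: remaining (a,c,d) ∈ {(F,F,F); (F,T,F); (F,T,T)} — 3.
  b=F, e=F: remaining (a,c,d) ∈ {(F,F,F); (F,T,F); (T,F,F)} — 3.
Total: 2 + 6 + 3 + 3 = 14.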